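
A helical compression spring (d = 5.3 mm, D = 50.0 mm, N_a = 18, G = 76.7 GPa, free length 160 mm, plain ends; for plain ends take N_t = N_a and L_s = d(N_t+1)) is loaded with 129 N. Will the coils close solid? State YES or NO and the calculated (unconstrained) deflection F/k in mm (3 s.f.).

NO, δ = 38.4 mm

k = Gd⁴/(8D³N_a) = (76.7×10³)(5.3⁴)/(8·50.0³·18) = 3.3622 N/mm
N_t = 18; L_s = 5.3·19 = 100.7 mm; δ_solid = L₀ − L_s = 160 − 100.7 = 59.3 mm
δ = F/k = 129/3.3622 = 38.367 mm
δ < δ_solid → spring does not go solid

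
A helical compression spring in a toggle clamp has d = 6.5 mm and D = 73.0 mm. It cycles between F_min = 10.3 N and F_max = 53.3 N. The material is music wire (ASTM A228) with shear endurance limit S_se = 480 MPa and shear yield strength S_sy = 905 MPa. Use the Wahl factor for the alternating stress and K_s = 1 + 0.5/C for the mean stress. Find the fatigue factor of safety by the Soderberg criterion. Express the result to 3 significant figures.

16.9

C = D/d = 73.0/6.5 = 11.2308; K_W = (4C−1)/(4C−4)+0.615/C = 1.1281; K_s = 1+0.5/C = 1.0445
F_a = (F_max−F_min)/2 = 21.5 N; F_m = (F_max+F_min)/2 = 31.8 N
τ_a = K_W·8F_aD/(πd³) = 1.1281 × 14.553 = 16.417 MPa
τ_m = K_s·8F_mD/(πd³) = 1.0445 × 21.525 = 22.484 MPa
Soderberg: 1/n_f = τ_a/S_se + τ_m/S_sy = 16.417/480 + 22.484/905 = 0.03420 + 0.02484 = 0.059046
n_f = 1/0.059046 = 16.94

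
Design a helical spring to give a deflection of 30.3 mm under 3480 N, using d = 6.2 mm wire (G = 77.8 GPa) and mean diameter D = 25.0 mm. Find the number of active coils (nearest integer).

8

Required rate k = F/δ = 3480/30.3 = 114.85 N/mm
N_a = Gd⁴/(8D³k) = (77.8×10³ × 6.2⁴)/(8 × 25.0³ × 114.85)
    = 1.1496e+08 / 1.43564e+07 = 8.008 → 8 coils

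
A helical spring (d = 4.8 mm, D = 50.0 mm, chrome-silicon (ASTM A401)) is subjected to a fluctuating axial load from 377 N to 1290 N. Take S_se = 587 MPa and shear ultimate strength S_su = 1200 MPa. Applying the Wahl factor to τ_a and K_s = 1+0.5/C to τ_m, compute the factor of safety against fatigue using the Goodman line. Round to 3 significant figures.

C = D/d = 50.0/4.8 = 10.4167; K_W = (4C−1)/(4C−4)+0.615/C = 1.1387; K_s = 1+0.5/C = 1.0480
F_a = (F_max−F_min)/2 = 456.5 N; F_m = (F_max+F_min)/2 = 833.5 N
τ_a = K_W·8F_aD/(πd³) = 1.1387 × 525.57 = 598.45 MPa
τ_m = K_s·8F_mD/(πd³) = 1.0480 × 959.6 = 1005.7 MPa
Goodman: 1/n_f = τ_a/S_se + τ_m/S_su = 598.45/587 + 1005.7/1200 = 1.01951 + 0.83805 = 1.8576
n_f = 1/1.8576 = 0.5383

0.538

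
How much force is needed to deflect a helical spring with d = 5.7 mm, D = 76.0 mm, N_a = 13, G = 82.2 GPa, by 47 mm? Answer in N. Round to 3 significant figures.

89.3 N

k = Gd⁴/(8D³N_a) = (82.2×10³)(5.7⁴)/(8·76.0³·13) = 1.9006 N/mm
F = k·δ = 1.9006 × 47 = 89.33 N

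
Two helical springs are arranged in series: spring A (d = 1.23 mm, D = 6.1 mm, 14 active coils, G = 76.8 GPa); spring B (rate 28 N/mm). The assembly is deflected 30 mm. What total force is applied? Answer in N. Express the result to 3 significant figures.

166 N

k_A = Gd⁴/(8D³N_a) = (76.8×10³)(1.23⁴)/(8·6.1³·14) = 6.9147 N/mm
Series: 1/k_eq = 1/6.9147 + 1/28 = 0.18033; k_eq = 5.5453 N/mm
F = k_eq·δ = 5.5453·30 = 166.36 N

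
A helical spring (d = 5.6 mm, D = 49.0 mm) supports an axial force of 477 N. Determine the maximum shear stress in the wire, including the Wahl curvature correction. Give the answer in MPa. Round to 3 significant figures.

Spring index C = D/d = 49.0/5.6 = 8.7500
K_W = (4C−1)/(4C−4) + 0.615/C = 34.000/31.000 + 0.0703 = 1.1671
τ₀ = 8FD/(πd³) = 8·477·49.0/(π·5.6³) = 186984/551.71 = 338.91 MPa
τ_max = K·τ₀ = 1.1671 × 338.91 = 395.53 MPa

396 MPa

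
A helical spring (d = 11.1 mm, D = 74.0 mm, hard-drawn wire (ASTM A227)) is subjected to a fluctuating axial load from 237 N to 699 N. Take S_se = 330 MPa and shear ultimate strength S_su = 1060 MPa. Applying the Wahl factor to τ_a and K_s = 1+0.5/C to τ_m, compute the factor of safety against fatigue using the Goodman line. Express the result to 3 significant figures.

C = D/d = 74.0/11.1 = 6.6667; K_W = (4C−1)/(4C−4)+0.615/C = 1.2246; K_s = 1+0.5/C = 1.0750
F_a = (F_max−F_min)/2 = 231 N; F_m = (F_max+F_min)/2 = 468 N
τ_a = K_W·8F_aD/(πd³) = 1.2246 × 31.828 = 38.977 MPa
τ_m = K_s·8F_mD/(πd³) = 1.0750 × 64.484 = 69.32 MPa
Goodman: 1/n_f = τ_a/S_se + τ_m/S_su = 38.977/330 + 69.32/1060 = 0.11811 + 0.06540 = 0.18351
n_f = 1/0.18351 = 5.449

5.45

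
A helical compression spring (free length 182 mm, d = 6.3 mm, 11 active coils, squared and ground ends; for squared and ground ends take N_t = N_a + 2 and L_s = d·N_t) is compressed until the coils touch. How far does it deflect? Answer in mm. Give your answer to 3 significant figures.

100 mm

N_t = 13; L_s = 6.3·13 = 81.9 mm
δ_solid = L₀ − L_s = 182 − 81.9 = 100.1 mm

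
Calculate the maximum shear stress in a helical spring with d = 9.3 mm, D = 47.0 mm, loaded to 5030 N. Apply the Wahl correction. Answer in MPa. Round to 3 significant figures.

978 MPa

Spring index C = D/d = 47.0/9.3 = 5.0538
K_W = (4C−1)/(4C−4) + 0.615/C = 19.215/16.215 + 0.1217 = 1.3067
τ₀ = 8FD/(πd³) = 8·5030·47.0/(π·9.3³) = 1.89128e+06/2527 = 748.44 MPa
τ_max = K·τ₀ = 1.3067 × 748.44 = 977.99 MPa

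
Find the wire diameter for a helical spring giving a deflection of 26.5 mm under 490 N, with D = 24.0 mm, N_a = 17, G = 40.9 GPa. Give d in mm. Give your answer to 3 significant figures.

Required rate k = F/δ = 490/26.5 = 18.491 N/mm
d = (8D³N_a·k / G)^(1/4) = (8·24.0³·17·18.491 / (40.9×10³))^0.25
  = (849.96)^0.25 = 5.3995 mm

5.40 mm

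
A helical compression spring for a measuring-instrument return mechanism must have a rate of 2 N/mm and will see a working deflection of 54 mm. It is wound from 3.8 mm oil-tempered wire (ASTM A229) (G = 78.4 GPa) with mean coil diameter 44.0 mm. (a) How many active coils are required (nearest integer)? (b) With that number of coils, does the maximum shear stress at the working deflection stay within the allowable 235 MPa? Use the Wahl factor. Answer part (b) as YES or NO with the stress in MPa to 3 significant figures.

(a) 12 coils; (b) NO, τ_max = 248 MPa

N_a = Gd⁴/(8D³k) = (78.4×10³)(3.8⁴)/(8·44.0³·2) = 11.99 → N_a = 12
Actual rate k = Gd⁴/(8D³·12) = 1.999 N/mm
Working load F = kδ = 1.999·54 = 107.95 N
C = 44.0/3.8 = 11.5789; K_W = (4C−1)/(4C−4)+0.615/C = 1.1240
τ_max = K_W·8FD/(πd³) = 1.1240·220.42 = 247.76 MPa
τ_max > 235 MPa → exceeds allowable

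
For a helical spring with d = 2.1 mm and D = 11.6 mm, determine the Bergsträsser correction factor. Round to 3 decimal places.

1.262

C = D/d = 11.6/2.1 = 5.5238
K_B = (4C+2)/(4C−3) = 24.095/19.095 = 1.2618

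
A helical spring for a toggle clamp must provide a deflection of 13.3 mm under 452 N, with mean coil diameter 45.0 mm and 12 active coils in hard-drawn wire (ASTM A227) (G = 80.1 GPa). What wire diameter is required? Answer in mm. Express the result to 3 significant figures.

7.81 mm

Required rate k = F/δ = 452/13.3 = 33.985 N/mm
d = (8D³N_a·k / G)^(1/4) = (8·45.0³·12·33.985 / (80.1×10³))^0.25
  = (3711.6)^0.25 = 7.8053 mm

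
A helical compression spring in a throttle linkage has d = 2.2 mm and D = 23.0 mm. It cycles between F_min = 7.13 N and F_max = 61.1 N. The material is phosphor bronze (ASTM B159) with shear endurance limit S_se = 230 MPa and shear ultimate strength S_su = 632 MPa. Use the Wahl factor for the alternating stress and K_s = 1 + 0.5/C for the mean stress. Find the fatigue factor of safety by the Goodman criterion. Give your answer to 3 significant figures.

0.956

C = D/d = 23.0/2.2 = 10.4545; K_W = (4C−1)/(4C−4)+0.615/C = 1.1382; K_s = 1+0.5/C = 1.0478
F_a = (F_max−F_min)/2 = 26.985 N; F_m = (F_max+F_min)/2 = 34.115 N
τ_a = K_W·8F_aD/(πd³) = 1.1382 × 148.43 = 168.94 MPa
τ_m = K_s·8F_mD/(πd³) = 1.0478 × 187.65 = 196.62 MPa
Goodman: 1/n_f = τ_a/S_se + τ_m/S_su = 168.94/230 + 196.62/632 = 0.73451 + 0.31111 = 1.0456
n_f = 1/1.0456 = 0.9564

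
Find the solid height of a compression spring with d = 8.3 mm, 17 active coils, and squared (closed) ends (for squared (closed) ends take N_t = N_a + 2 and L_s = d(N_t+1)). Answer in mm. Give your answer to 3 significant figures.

166 mm

squared (closed) ends: N_t = N_a + 2 = 17 + 2 = 19
L_s = d·(N_t+1) = 8.3 × 20 = 166 mm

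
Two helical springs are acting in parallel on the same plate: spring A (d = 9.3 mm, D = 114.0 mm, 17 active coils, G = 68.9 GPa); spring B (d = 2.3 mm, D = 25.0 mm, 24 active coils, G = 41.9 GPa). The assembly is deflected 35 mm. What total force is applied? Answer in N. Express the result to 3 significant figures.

103 N

k_A = Gd⁴/(8D³N_a) = (68.9×10³)(9.3⁴)/(8·114.0³·17) = 2.558 N/mm
k_B = Gd⁴/(8D³N_a) = (41.9×10³)(2.3⁴)/(8·25.0³·24) = 0.39084 N/mm
Parallel: k_eq = 2.558 + 0.39084 = 2.9488 N/mm
F = k_eq·δ = 2.9488·35 = 103.21 N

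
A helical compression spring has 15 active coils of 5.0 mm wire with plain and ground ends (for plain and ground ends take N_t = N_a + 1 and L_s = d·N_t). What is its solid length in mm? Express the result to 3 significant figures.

80.0 mm

plain and ground ends: N_t = N_a + 1 = 15 + 1 = 16
L_s = d·N_t = 5.0 × 16 = 80 mm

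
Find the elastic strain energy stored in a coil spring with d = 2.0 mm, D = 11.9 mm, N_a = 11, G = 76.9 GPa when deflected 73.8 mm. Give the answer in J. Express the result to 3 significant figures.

k = Gd⁴/(8D³N_a) = (76.9×10³)(2.0⁴)/(8·11.9³·11) = 8.297 N/mm
U = ½kδ² = 0.5 × 8.297 × 73.8² = 22595 N·mm = 22.595 J

22.6 J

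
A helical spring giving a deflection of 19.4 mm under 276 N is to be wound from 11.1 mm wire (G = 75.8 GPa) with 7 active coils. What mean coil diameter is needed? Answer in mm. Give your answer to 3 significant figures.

Required rate k = F/δ = 276/19.4 = 14.227 N/mm
D = (Gd⁴/(8N_a·k))^(1/3) = (75.8×10³·11.1⁴/(8·7·14.227))^(1/3)
  = (1.44433e+06)^(1/3) = 113.0373 mm

113 mm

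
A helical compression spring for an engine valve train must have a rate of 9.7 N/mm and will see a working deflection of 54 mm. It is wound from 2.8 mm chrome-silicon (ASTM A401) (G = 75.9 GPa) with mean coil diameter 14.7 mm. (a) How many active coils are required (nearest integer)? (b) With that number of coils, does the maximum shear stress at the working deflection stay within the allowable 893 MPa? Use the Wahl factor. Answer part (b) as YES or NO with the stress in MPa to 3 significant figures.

N_a = Gd⁴/(8D³k) = (75.9×10³)(2.8⁴)/(8·14.7³·9.7) = 18.93 → N_a = 19
Actual rate k = Gd⁴/(8D³·19) = 9.6623 N/mm
Working load F = kδ = 9.6623·54 = 521.76 N
C = 14.7/2.8 = 5.2500; K_W = (4C−1)/(4C−4)+0.615/C = 1.2936
τ_max = K_W·8FD/(πd³) = 1.2936·889.72 = 1151 MPa
τ_max > 893 MPa → exceeds allowable

(a) 19 coils; (b) NO, τ_max = 1150 MPa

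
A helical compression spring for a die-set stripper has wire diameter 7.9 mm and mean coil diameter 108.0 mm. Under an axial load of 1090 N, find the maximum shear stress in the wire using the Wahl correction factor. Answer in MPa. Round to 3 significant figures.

671 MPa

Spring index C = D/d = 108.0/7.9 = 13.6709
K_W = (4C−1)/(4C−4) + 0.615/C = 53.684/50.684 + 0.0450 = 1.1042
τ₀ = 8FD/(πd³) = 8·1090·108.0/(π·7.9³) = 941760/1548.9 = 608.01 MPa
τ_max = K·τ₀ = 1.1042 × 608.01 = 671.35 MPa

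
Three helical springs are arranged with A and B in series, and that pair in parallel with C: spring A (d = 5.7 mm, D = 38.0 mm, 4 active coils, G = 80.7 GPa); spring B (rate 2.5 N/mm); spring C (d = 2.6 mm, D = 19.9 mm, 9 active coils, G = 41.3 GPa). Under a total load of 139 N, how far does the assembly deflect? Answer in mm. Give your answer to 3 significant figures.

k_A = Gd⁴/(8D³N_a) = (80.7×10³)(5.7⁴)/(8·38.0³·4) = 48.515 N/mm
k_C = Gd⁴/(8D³N_a) = (41.3×10³)(2.6⁴)/(8·19.9³·9) = 3.3262 N/mm
Springs A,B series: k_AB = 1/(1/48.515+1/2.5) = 2.3775 N/mm; parallel with C: k_eq = 2.3775+3.3262 = 5.7037 N/mm
δ = F/k_eq = 139/5.7037 = 24.37 mm

24.4 mm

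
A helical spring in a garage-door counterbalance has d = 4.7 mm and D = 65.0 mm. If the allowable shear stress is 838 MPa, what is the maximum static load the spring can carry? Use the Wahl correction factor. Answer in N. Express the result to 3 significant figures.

477 N

C = D/d = 65.0/4.7 = 13.8298
K_W = (4C−1)/(4C−4) + 0.615/C = 54.319/51.319 + 0.0445 = 1.1029
τ_max = K·8FD/(πd³) → F_max = τ_allow·πd³/(8DK)
F_max = 838·π·4.7³/(8·65.0·1.1029) = 2.7333e+05/573.52 = 476.58 N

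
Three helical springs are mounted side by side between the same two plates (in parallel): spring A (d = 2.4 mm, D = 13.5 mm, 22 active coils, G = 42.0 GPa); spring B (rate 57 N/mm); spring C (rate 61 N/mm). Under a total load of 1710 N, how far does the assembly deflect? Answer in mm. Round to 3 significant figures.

14.1 mm

k_A = Gd⁴/(8D³N_a) = (42.0×10³)(2.4⁴)/(8·13.5³·22) = 3.218 N/mm
Parallel: k_eq = 3.218 + 57 + 61 = 121.22 N/mm
δ = F/k_eq = 1710/121.22 = 14.107 mm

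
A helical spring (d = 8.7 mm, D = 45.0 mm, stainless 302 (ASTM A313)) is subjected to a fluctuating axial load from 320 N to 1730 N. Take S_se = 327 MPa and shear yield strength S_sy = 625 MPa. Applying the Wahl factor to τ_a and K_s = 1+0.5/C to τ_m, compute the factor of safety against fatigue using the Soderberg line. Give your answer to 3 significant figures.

1.25

C = D/d = 45.0/8.7 = 5.1724; K_W = (4C−1)/(4C−4)+0.615/C = 1.2987; K_s = 1+0.5/C = 1.0967
F_a = (F_max−F_min)/2 = 705 N; F_m = (F_max+F_min)/2 = 1025 N
τ_a = K_W·8F_aD/(πd³) = 1.2987 × 122.68 = 159.32 MPa
τ_m = K_s·8F_mD/(πd³) = 1.0967 × 178.37 = 195.61 MPa
Soderberg: 1/n_f = τ_a/S_se + τ_m/S_sy = 159.32/327 + 195.61/625 = 0.48722 + 0.31298 = 0.8002
n_f = 1/0.8002 = 1.25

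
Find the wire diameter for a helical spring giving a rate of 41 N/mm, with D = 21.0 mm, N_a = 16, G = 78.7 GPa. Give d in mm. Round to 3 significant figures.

4.99 mm

d = (8D³N_a·k / G)^(1/4) = (8·21.0³·16·41 / (78.7×10³))^0.25
  = (617.56)^0.25 = 4.9850 mm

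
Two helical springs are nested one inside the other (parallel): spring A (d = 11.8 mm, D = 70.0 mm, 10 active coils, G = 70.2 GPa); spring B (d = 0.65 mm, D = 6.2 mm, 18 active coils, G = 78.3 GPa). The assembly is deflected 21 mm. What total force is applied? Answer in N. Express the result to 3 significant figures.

k_A = Gd⁴/(8D³N_a) = (70.2×10³)(11.8⁴)/(8·70.0³·10) = 49.6 N/mm
k_B = Gd⁴/(8D³N_a) = (78.3×10³)(0.65⁴)/(8·6.2³·18) = 0.40727 N/mm
Parallel: k_eq = 49.6 + 0.40727 = 50.007 N/mm
F = k_eq·δ = 50.007·21 = 1050.2 N

1050 N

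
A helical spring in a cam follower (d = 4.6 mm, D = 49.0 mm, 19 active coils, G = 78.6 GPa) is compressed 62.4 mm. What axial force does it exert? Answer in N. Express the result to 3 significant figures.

k = Gd⁴/(8D³N_a) = (78.6×10³)(4.6⁴)/(8·49.0³·19) = 1.968 N/mm
F = k·δ = 1.968 × 62.4 = 122.8 N

123 N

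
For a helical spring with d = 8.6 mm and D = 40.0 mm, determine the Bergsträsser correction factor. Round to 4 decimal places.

C = D/d = 40.0/8.6 = 4.6512
K_B = (4C+2)/(4C−3) = 20.605/15.605 = 1.3204

1.3204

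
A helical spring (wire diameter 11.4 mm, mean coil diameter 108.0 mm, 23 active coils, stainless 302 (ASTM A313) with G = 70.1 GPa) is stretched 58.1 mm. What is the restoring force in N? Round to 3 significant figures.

297 N

k = Gd⁴/(8D³N_a) = (70.1×10³)(11.4⁴)/(8·108.0³·23) = 5.108 N/mm
F = k·δ = 5.108 × 58.1 = 296.77 N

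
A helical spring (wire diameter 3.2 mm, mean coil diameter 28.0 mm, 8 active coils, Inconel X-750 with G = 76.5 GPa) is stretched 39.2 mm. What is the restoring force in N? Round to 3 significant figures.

k = Gd⁴/(8D³N_a) = (76.5×10³)(3.2⁴)/(8·28.0³·8) = 5.7096 N/mm
F = k·δ = 5.7096 × 39.2 = 223.82 N

224 N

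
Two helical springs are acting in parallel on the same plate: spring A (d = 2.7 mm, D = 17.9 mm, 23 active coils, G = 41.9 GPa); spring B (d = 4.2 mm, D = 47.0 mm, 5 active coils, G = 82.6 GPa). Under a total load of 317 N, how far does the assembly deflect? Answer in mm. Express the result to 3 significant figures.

k_A = Gd⁴/(8D³N_a) = (41.9×10³)(2.7⁴)/(8·17.9³·23) = 2.11 N/mm
k_B = Gd⁴/(8D³N_a) = (82.6×10³)(4.2⁴)/(8·47.0³·5) = 6.189 N/mm
Parallel: k_eq = 2.11 + 6.189 = 8.2991 N/mm
δ = F/k_eq = 317/8.2991 = 38.197 mm

38.2 mm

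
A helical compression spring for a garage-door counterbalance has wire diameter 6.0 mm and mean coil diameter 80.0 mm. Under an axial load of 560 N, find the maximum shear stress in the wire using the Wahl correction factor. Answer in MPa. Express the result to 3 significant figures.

585 MPa

Spring index C = D/d = 80.0/6.0 = 13.3333
K_W = (4C−1)/(4C−4) + 0.615/C = 52.333/49.333 + 0.0461 = 1.1069
τ₀ = 8FD/(πd³) = 8·560·80.0/(π·6.0³) = 358400/678.58 = 528.16 MPa
τ_max = K·τ₀ = 1.1069 × 528.16 = 584.64 MPa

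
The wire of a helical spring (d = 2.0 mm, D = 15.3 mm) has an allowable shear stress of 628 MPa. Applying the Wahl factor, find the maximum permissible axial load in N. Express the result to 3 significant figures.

108 N

C = D/d = 15.3/2.0 = 7.6500
K_W = (4C−1)/(4C−4) + 0.615/C = 29.600/26.600 + 0.0804 = 1.1932
τ_max = K·8FD/(πd³) → F_max = τ_allow·πd³/(8DK)
F_max = 628·π·2.0³/(8·15.3·1.1932) = 15783/146.04 = 108.07 N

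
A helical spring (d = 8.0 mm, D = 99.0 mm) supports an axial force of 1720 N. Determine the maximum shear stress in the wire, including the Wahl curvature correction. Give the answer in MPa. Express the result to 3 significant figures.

945 MPa

Spring index C = D/d = 99.0/8.0 = 12.3750
K_W = (4C−1)/(4C−4) + 0.615/C = 48.500/45.500 + 0.0497 = 1.1156
τ₀ = 8FD/(πd³) = 8·1720·99.0/(π·8.0³) = 1.36224e+06/1608.5 = 846.9 MPa
τ_max = K·τ₀ = 1.1156 × 846.9 = 944.83 MPa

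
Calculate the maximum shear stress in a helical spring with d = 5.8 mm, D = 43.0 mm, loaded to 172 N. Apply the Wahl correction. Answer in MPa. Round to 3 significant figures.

116 MPa

Spring index C = D/d = 43.0/5.8 = 7.4138
K_W = (4C−1)/(4C−4) + 0.615/C = 28.655/25.655 + 0.0830 = 1.1999
τ₀ = 8FD/(πd³) = 8·172·43.0/(π·5.8³) = 59168/612.96 = 96.528 MPa
τ_max = K·τ₀ = 1.1999 × 96.528 = 115.82 MPa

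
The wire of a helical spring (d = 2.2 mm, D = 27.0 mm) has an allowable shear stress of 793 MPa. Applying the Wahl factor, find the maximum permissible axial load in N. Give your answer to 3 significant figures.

C = D/d = 27.0/2.2 = 12.2727
K_W = (4C−1)/(4C−4) + 0.615/C = 48.091/45.091 + 0.0501 = 1.1166
τ_max = K·8FD/(πd³) → F_max = τ_allow·πd³/(8DK)
F_max = 793·π·2.2³/(8·27.0·1.1166) = 26527/241.19 = 109.98 N

110 N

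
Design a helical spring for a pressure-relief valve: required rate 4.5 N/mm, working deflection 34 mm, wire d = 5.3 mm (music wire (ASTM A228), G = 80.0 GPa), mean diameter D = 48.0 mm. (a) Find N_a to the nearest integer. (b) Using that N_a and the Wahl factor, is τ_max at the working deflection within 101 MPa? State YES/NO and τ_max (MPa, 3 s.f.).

N_a = Gd⁴/(8D³k) = (80.0×10³)(5.3⁴)/(8·48.0³·4.5) = 15.86 → N_a = 16
Actual rate k = Gd⁴/(8D³·16) = 4.4592 N/mm
Working load F = kδ = 4.4592·34 = 151.61 N
C = 48.0/5.3 = 9.0566; K_W = (4C−1)/(4C−4)+0.615/C = 1.1610
τ_max = K_W·8FD/(πd³) = 1.1610·124.48 = 144.52 MPa
τ_max > 101 MPa → exceeds allowable

(a) 16 coils; (b) NO, τ_max = 145 MPa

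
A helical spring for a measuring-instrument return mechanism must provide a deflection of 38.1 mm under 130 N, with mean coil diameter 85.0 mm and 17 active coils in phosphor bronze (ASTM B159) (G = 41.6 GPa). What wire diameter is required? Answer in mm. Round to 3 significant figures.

9.10 mm

Required rate k = F/δ = 130/38.1 = 3.4121 N/mm
d = (8D³N_a·k / G)^(1/4) = (8·85.0³·17·3.4121 / (41.6×10³))^0.25
  = (6850.5)^0.25 = 9.0977 mm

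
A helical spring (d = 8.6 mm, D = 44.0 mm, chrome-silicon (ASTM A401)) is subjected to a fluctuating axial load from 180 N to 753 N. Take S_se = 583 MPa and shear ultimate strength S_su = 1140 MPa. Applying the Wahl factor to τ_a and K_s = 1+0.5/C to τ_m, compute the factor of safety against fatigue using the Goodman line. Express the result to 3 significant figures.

C = D/d = 44.0/8.6 = 5.1163; K_W = (4C−1)/(4C−4)+0.615/C = 1.3024; K_s = 1+0.5/C = 1.0977
F_a = (F_max−F_min)/2 = 286.5 N; F_m = (F_max+F_min)/2 = 466.5 N
τ_a = K_W·8F_aD/(πd³) = 1.3024 × 50.469 = 65.731 MPa
τ_m = K_s·8F_mD/(πd³) = 1.0977 × 82.177 = 90.208 MPa
Goodman: 1/n_f = τ_a/S_se + τ_m/S_su = 65.731/583 + 90.208/1140 = 0.11275 + 0.07913 = 0.19188
n_f = 1/0.19188 = 5.212

5.21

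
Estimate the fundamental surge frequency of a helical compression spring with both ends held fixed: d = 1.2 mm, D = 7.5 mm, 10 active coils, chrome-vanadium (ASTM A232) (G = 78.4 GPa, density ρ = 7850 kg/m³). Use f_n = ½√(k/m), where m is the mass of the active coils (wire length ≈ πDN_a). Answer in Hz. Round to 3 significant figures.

k = Gd⁴/(8D³N_a) = (78.4×10³)(1.2⁴)/(8·7.5³·10) = 4.8169 N/mm = 4816.9 N/m
Wire length L = πDN_a = π·7.5·10 = 235.62 mm
m = ρ·(πd²/4)·L = 7850 × 1.131×10⁻⁶ m² × 0.23562 m = 0.0020919 kg
f_n = ½√(k/m) = 0.5·√(4816.9/0.0020919) = 0.5·√(2.3027e+06) = 758.73 Hz

759 Hz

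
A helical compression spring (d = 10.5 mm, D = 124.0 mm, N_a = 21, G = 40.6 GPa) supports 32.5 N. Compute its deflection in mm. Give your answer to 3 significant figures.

k = Gd⁴/(8D³N_a) = (40.6×10³)(10.5⁴)/(8·124.0³·21) = 1.5407 N/mm
δ = F/k = 32.5 / 1.5407 = 21.095 mm

21.1 mm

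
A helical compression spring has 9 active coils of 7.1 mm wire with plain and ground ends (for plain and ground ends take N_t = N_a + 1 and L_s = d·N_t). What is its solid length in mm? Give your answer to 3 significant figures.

plain and ground ends: N_t = N_a + 1 = 9 + 1 = 10
L_s = d·N_t = 7.1 × 10 = 71 mm

71.0 mm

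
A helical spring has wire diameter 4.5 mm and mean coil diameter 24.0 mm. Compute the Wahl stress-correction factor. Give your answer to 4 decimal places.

C = D/d = 24.0/4.5 = 5.3333
K_W = (4C−1)/(4C−4) + 0.615/C = 20.333/17.333 + 0.1153 = 1.2884

1.2884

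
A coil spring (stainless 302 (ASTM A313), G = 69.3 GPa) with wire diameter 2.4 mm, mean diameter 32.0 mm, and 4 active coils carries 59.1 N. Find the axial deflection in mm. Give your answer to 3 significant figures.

27.0 mm

k = Gd⁴/(8D³N_a) = (69.3×10³)(2.4⁴)/(8·32.0³·4) = 2.1927 N/mm
δ = F/k = 59.1 / 2.1927 = 26.953 mm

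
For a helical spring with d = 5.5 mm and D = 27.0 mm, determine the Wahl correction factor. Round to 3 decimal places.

1.317

C = D/d = 27.0/5.5 = 4.9091
K_W = (4C−1)/(4C−4) + 0.615/C = 18.636/15.636 + 0.1253 = 1.3171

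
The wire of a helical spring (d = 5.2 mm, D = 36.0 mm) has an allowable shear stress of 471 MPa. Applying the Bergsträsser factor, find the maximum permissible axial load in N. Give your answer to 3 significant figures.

601 N

C = D/d = 36.0/5.2 = 6.9231
K_B = (4C+2)/(4C−3) = 29.692/24.692 = 1.2025
τ_max = K·8FD/(πd³) → F_max = τ_allow·πd³/(8DK)
F_max = 471·π·5.2³/(8·36.0·1.2025) = 2.0806e+05/346.32 = 600.77 N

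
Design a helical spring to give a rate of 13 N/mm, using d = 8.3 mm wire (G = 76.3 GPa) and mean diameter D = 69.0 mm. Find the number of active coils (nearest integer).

11

N_a = Gd⁴/(8D³k) = (76.3×10³ × 8.3⁴)/(8 × 69.0³ × 13)
    = 3.62107e+08 / 3.41649e+07 = 10.6 → 11 coils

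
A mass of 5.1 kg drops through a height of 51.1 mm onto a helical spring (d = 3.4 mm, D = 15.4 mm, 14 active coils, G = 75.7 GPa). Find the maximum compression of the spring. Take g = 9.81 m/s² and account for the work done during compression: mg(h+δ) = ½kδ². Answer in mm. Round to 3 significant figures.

16.5 mm

k = Gd⁴/(8D³N_a) = (75.7×10³)(3.4⁴)/(8·15.4³·14) = 24.73 N/mm
W = mg = 5.1 × 9.81 = 50.031 N
½kδ² − Wδ − Wh = 0 → δ = (W + √(W² + 2kWh))/k
δ = (50.031 + √(2503.1 + 126451))/24.73 = (50.031 + 359.1)/24.73 = 16.544 mm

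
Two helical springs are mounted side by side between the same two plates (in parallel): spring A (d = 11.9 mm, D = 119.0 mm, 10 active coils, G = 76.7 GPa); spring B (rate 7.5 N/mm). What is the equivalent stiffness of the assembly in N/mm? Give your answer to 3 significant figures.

18.9 N/mm

k_A = Gd⁴/(8D³N_a) = (76.7×10³)(11.9⁴)/(8·119.0³·10) = 11.409 N/mm
Parallel: k_eq = 11.409 + 7.5 = 18.909 N/mm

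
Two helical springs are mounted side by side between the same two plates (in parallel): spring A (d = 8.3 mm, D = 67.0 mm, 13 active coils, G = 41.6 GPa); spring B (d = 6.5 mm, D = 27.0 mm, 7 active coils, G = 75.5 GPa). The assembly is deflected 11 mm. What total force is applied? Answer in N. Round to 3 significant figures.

k_A = Gd⁴/(8D³N_a) = (41.6×10³)(8.3⁴)/(8·67.0³·13) = 6.3117 N/mm
k_B = Gd⁴/(8D³N_a) = (75.5×10³)(6.5⁴)/(8·27.0³·7) = 122.27 N/mm
Parallel: k_eq = 6.3117 + 122.27 = 128.58 N/mm
F = k_eq·δ = 128.58·11 = 1414.4 N

1410 N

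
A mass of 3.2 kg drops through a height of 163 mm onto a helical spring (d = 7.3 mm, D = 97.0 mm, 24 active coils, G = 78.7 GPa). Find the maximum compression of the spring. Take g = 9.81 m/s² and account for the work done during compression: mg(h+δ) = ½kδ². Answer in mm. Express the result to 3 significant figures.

k = Gd⁴/(8D³N_a) = (78.7×10³)(7.3⁴)/(8·97.0³·24) = 1.2754 N/mm
W = mg = 3.2 × 9.81 = 31.392 N
½kδ² − Wδ − Wh = 0 → δ = (W + √(W² + 2kWh))/k
δ = (31.392 + √(985.46 + 13052.3))/1.2754 = (31.392 + 118.48)/1.2754 = 117.51 mm

118 mm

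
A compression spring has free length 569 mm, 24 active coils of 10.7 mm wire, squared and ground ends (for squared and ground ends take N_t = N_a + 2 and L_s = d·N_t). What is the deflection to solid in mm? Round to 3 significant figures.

291 mm

N_t = 26; L_s = 10.7·26 = 278.2 mm
δ_solid = L₀ − L_s = 569 − 278.2 = 290.8 mm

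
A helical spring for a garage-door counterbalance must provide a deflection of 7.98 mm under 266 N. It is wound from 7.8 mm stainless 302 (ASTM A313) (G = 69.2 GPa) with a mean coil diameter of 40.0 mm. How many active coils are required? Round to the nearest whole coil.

15

Required rate k = F/δ = 266/7.98 = 33.333 N/mm
N_a = Gd⁴/(8D³k) = (69.2×10³ × 7.8⁴)/(8 × 40.0³ × 33.333)
    = 2.56144e+08 / 1.70667e+07 = 15.01 → 15 coils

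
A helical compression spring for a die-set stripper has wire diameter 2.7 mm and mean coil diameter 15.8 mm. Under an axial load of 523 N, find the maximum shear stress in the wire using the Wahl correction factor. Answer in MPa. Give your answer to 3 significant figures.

Spring index C = D/d = 15.8/2.7 = 5.8519
K_W = (4C−1)/(4C−4) + 0.615/C = 22.407/19.407 + 0.1051 = 1.2597
τ₀ = 8FD/(πd³) = 8·523·15.8/(π·2.7³) = 66107.2/61.836 = 1069.1 MPa
τ_max = K·τ₀ = 1.2597 × 1069.1 = 1346.7 MPa

1350 MPa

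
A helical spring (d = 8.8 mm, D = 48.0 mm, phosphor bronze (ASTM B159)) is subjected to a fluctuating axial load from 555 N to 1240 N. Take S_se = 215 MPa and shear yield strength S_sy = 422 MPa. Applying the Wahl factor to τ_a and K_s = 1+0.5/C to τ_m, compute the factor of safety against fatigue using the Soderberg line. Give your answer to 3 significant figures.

C = D/d = 48.0/8.8 = 5.4545; K_W = (4C−1)/(4C−4)+0.615/C = 1.2811; K_s = 1+0.5/C = 1.0917
F_a = (F_max−F_min)/2 = 342.5 N; F_m = (F_max+F_min)/2 = 897.5 N
τ_a = K_W·8F_aD/(πd³) = 1.2811 × 61.432 = 78.701 MPa
τ_m = K_s·8F_mD/(πd³) = 1.0917 × 160.98 = 175.73 MPa
Soderberg: 1/n_f = τ_a/S_se + τ_m/S_sy = 78.701/215 + 175.73/422 = 0.36605 + 0.41643 = 0.78249
n_f = 1/0.78249 = 1.278

1.28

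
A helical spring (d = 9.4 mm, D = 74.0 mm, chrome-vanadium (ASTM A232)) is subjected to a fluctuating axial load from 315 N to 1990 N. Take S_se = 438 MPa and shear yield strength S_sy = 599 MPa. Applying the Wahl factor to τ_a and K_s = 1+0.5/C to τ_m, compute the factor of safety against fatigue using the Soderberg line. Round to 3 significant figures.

C = D/d = 74.0/9.4 = 7.8723; K_W = (4C−1)/(4C−4)+0.615/C = 1.1873; K_s = 1+0.5/C = 1.0635
F_a = (F_max−F_min)/2 = 837.5 N; F_m = (F_max+F_min)/2 = 1152.5 N
τ_a = K_W·8F_aD/(πd³) = 1.1873 × 190.01 = 225.59 MPa
τ_m = K_s·8F_mD/(πd³) = 1.0635 × 261.47 = 278.08 MPa
Soderberg: 1/n_f = τ_a/S_se + τ_m/S_sy = 225.59/438 + 278.08/599 = 0.51504 + 0.46424 = 0.97929
n_f = 1/0.97929 = 1.021

1.02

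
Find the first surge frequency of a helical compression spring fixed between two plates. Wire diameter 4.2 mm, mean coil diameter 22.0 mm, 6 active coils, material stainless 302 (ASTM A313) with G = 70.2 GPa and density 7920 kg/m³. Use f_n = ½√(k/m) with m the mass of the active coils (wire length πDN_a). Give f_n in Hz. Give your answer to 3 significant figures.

485 Hz

k = Gd⁴/(8D³N_a) = (70.2×10³)(4.2⁴)/(8·22.0³·6) = 42.739 N/mm = 42739 N/m
Wire length L = πDN_a = π·22.0·6 = 414.69 mm
m = ρ·(πd²/4)·L = 7920 × 13.854×10⁻⁶ m² × 0.41469 m = 0.045503 kg
f_n = ½√(k/m) = 0.5·√(42739/0.045503) = 0.5·√(9.3926e+05) = 484.58 Hz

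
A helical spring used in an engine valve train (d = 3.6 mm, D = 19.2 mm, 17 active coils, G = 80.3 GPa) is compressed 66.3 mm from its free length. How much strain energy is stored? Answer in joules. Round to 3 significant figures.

k = Gd⁴/(8D³N_a) = (80.3×10³)(3.6⁴)/(8·19.2³·17) = 14.011 N/mm
U = ½kδ² = 0.5 × 14.011 × 66.3² = 30795 N·mm = 30.795 J

30.8 J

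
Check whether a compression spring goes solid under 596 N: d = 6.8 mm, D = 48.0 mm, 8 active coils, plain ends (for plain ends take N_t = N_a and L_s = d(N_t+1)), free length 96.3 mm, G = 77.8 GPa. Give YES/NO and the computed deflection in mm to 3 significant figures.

NO, δ = 25.4 mm

k = Gd⁴/(8D³N_a) = (77.8×10³)(6.8⁴)/(8·48.0³·8) = 23.502 N/mm
N_t = 8; L_s = 6.8·9 = 61.2 mm; δ_solid = L₀ − L_s = 96.3 − 61.2 = 35.1 mm
δ = F/k = 596/23.502 = 25.359 mm
δ < δ_solid → spring does not go solid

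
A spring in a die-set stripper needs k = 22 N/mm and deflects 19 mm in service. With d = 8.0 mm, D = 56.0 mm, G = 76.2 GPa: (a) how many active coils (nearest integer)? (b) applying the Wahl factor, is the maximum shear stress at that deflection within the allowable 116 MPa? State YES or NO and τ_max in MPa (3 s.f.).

N_a = Gd⁴/(8D³k) = (76.2×10³)(8.0⁴)/(8·56.0³·22) = 10.1 → N_a = 10
Actual rate k = Gd⁴/(8D³·10) = 22.216 N/mm
Working load F = kδ = 22.216·19 = 422.1 N
C = 56.0/8.0 = 7.0000; K_W = (4C−1)/(4C−4)+0.615/C = 1.2129
τ_max = K_W·8FD/(πd³) = 1.2129·117.56 = 142.59 MPa
τ_max > 116 MPa → exceeds allowable

(a) 10 coils; (b) NO, τ_max = 143 MPa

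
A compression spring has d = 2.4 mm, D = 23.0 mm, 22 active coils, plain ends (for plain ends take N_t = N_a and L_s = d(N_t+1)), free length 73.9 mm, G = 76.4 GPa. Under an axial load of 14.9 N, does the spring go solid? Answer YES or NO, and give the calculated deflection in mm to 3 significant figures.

NO, δ = 12.6 mm

k = Gd⁴/(8D³N_a) = (76.4×10³)(2.4⁴)/(8·23.0³·22) = 1.1837 N/mm
N_t = 22; L_s = 2.4·23 = 55.2 mm; δ_solid = L₀ − L_s = 73.9 − 55.2 = 18.7 mm
δ = F/k = 14.9/1.1837 = 12.588 mm
δ < δ_solid → spring does not go solid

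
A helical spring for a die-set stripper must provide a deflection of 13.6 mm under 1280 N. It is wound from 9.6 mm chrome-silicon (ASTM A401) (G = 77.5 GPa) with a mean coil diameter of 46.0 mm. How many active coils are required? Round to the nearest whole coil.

Required rate k = F/δ = 1280/13.6 = 94.118 N/mm
N_a = Gd⁴/(8D³k) = (77.5×10³ × 9.6⁴)/(8 × 46.0³ × 94.118)
    = 6.58244e+08 / 7.32883e+07 = 8.982 → 9 coils

9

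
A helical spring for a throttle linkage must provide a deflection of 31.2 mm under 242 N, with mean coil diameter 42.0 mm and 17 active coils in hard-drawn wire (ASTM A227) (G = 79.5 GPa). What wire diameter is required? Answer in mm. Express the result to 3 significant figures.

Required rate k = F/δ = 242/31.2 = 7.7564 N/mm
d = (8D³N_a·k / G)^(1/4) = (8·42.0³·17·7.7564 / (79.5×10³))^0.25
  = (983.06)^0.25 = 5.5994 mm

5.60 mm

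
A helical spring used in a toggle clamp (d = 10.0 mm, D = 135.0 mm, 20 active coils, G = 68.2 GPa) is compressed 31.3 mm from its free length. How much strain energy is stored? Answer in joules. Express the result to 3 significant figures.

k = Gd⁴/(8D³N_a) = (68.2×10³)(10.0⁴)/(8·135.0³·20) = 1.7325 N/mm
U = ½kδ² = 0.5 × 1.7325 × 31.3² = 848.64 N·mm = 0.84864 J

0.849 J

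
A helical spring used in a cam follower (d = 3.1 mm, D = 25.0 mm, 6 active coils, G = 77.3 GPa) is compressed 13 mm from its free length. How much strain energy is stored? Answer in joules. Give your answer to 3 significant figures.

k = Gd⁴/(8D³N_a) = (77.3×10³)(3.1⁴)/(8·25.0³·6) = 9.5184 N/mm
U = ½kδ² = 0.5 × 9.5184 × 13² = 804.31 N·mm = 0.80431 J

0.804 J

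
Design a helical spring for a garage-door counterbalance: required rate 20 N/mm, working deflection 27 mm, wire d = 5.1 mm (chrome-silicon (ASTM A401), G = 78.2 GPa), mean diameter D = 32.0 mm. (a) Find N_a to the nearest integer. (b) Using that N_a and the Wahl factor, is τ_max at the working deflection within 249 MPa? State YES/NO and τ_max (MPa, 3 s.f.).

(a) 10 coils; (b) NO, τ_max = 415 MPa

N_a = Gd⁴/(8D³k) = (78.2×10³)(5.1⁴)/(8·32.0³·20) = 10.09 → N_a = 10
Actual rate k = Gd⁴/(8D³·10) = 20.181 N/mm
Working load F = kδ = 20.181·27 = 544.89 N
C = 32.0/5.1 = 6.2745; K_W = (4C−1)/(4C−4)+0.615/C = 1.2402
τ_max = K_W·8FD/(πd³) = 1.2402·334.73 = 415.13 MPa
τ_max > 249 MPa → exceeds allowable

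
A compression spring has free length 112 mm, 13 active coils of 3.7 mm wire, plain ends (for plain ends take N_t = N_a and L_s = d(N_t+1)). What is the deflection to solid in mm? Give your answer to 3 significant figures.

60.2 mm

N_t = 13; L_s = 3.7·14 = 51.8 mm
δ_solid = L₀ − L_s = 112 − 51.8 = 60.2 mm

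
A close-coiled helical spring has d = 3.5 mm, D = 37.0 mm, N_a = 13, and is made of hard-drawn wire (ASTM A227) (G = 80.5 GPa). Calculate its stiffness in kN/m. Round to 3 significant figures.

k = Gd⁴/(8D³N_a) = (80.5×10³ × 3.5⁴) / (8 × 37.0³ × 13)
  = 1.208e+07 / 5.26791e+06 = 2.2931 N/mm

2.29 kN/m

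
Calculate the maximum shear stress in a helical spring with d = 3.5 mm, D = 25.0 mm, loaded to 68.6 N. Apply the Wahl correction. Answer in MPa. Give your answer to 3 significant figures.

123 MPa

Spring index C = D/d = 25.0/3.5 = 7.1429
K_W = (4C−1)/(4C−4) + 0.615/C = 27.571/24.571 + 0.0861 = 1.2082
τ₀ = 8FD/(πd³) = 8·68.6·25.0/(π·3.5³) = 13720/134.7 = 101.86 MPa
τ_max = K·τ₀ = 1.2082 × 101.86 = 123.07 MPa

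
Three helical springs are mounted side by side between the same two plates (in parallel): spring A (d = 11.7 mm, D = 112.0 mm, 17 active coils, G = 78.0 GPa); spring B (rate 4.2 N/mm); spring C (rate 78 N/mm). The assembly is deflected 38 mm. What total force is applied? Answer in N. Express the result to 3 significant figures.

k_A = Gd⁴/(8D³N_a) = (78.0×10³)(11.7⁴)/(8·112.0³·17) = 7.6497 N/mm
Parallel: k_eq = 7.6497 + 4.2 + 78 = 89.85 N/mm
F = k_eq·δ = 89.85·38 = 3414.3 N

3410 N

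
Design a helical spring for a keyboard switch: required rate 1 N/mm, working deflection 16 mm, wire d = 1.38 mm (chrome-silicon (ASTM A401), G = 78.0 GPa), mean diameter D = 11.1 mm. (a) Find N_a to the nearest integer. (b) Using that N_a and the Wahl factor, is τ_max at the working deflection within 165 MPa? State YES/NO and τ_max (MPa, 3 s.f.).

N_a = Gd⁴/(8D³k) = (78.0×10³)(1.38⁴)/(8·11.1³·1) = 25.86 → N_a = 26
Actual rate k = Gd⁴/(8D³·26) = 0.99444 N/mm
Working load F = kδ = 0.99444·16 = 15.911 N
C = 11.1/1.38 = 8.0435; K_W = (4C−1)/(4C−4)+0.615/C = 1.1829
τ_max = K_W·8FD/(πd³) = 1.1829·171.13 = 202.44 MPa
τ_max > 165 MPa → exceeds allowable

(a) 26 coils; (b) NO, τ_max = 202 MPa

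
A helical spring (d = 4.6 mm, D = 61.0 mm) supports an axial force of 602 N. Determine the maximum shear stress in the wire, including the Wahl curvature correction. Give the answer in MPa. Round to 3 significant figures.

Spring index C = D/d = 61.0/4.6 = 13.2609
K_W = (4C−1)/(4C−4) + 0.615/C = 52.043/49.043 + 0.0464 = 1.1075
τ₀ = 8FD/(πd³) = 8·602·61.0/(π·4.6³) = 293776/305.79 = 960.71 MPa
τ_max = K·τ₀ = 1.1075 × 960.71 = 1064 MPa

1060 MPa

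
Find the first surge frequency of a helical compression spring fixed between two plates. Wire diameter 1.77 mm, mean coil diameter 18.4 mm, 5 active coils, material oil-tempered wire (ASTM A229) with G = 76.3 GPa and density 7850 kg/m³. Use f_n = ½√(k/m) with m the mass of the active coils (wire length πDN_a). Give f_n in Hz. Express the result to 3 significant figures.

367 Hz

k = Gd⁴/(8D³N_a) = (76.3×10³)(1.77⁴)/(8·18.4³·5) = 3.0054 N/mm = 3005.4 N/m
Wire length L = πDN_a = π·18.4·5 = 289.03 mm
m = ρ·(πd²/4)·L = 7850 × 2.4606×10⁻⁶ m² × 0.28903 m = 0.0055827 kg
f_n = ½√(k/m) = 0.5·√(3005.4/0.0055827) = 0.5·√(5.3834e+05) = 366.86 Hz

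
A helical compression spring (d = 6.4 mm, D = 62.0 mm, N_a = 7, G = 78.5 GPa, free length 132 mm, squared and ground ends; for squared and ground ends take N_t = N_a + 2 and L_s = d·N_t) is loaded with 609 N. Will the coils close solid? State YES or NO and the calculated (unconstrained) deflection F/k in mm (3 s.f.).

k = Gd⁴/(8D³N_a) = (78.5×10³)(6.4⁴)/(8·62.0³·7) = 9.8679 N/mm
N_t = 9; L_s = 6.4·9 = 57.6 mm; δ_solid = L₀ − L_s = 132 − 57.6 = 74.4 mm
δ = F/k = 609/9.8679 = 61.715 mm
δ < δ_solid → spring does not go solid

NO, δ = 61.7 mm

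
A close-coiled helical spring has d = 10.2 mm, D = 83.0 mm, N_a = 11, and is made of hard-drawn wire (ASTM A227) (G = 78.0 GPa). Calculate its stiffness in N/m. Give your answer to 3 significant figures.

k = Gd⁴/(8D³N_a) = (78.0×10³ × 10.2⁴) / (8 × 83.0³ × 11)
  = 8.44297e+08 / 5.03173e+07 = 16.779 N/mm = 16779 N/m

16800 N/m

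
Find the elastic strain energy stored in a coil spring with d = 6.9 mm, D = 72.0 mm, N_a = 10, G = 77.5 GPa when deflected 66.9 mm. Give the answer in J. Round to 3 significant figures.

13.2 J

k = Gd⁴/(8D³N_a) = (77.5×10³)(6.9⁴)/(8·72.0³·10) = 5.8832 N/mm
U = ½kδ² = 0.5 × 5.8832 × 66.9² = 13165 N·mm = 13.165 J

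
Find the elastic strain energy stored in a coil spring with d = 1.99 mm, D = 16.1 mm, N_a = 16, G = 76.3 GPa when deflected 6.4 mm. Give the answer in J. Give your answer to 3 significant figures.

k = Gd⁴/(8D³N_a) = (76.3×10³)(1.99⁴)/(8·16.1³·16) = 2.24 N/mm
U = ½kδ² = 0.5 × 2.24 × 6.4² = 45.875 N·mm = 0.045875 J

0.0459 J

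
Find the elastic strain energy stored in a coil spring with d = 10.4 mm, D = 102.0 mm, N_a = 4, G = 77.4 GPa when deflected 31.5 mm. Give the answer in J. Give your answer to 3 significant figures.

13.2 J

k = Gd⁴/(8D³N_a) = (77.4×10³)(10.4⁴)/(8·102.0³·4) = 26.664 N/mm
U = ½kδ² = 0.5 × 26.664 × 31.5² = 13229 N·mm = 13.229 J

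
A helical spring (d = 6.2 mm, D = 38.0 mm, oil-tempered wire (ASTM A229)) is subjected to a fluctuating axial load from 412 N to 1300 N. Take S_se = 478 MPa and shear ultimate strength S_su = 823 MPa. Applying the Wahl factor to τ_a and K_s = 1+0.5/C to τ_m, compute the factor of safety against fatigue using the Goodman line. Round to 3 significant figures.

1.08

C = D/d = 38.0/6.2 = 6.1290; K_W = (4C−1)/(4C−4)+0.615/C = 1.2466; K_s = 1+0.5/C = 1.0816
F_a = (F_max−F_min)/2 = 444 N; F_m = (F_max+F_min)/2 = 856 N
τ_a = K_W·8F_aD/(πd³) = 1.2466 × 180.27 = 224.72 MPa
τ_m = K_s·8F_mD/(πd³) = 1.0816 × 347.55 = 375.91 MPa
Goodman: 1/n_f = τ_a/S_se + τ_m/S_su = 224.72/478 + 375.91/823 = 0.47013 + 0.45675 = 0.92688
n_f = 1/0.92688 = 1.079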